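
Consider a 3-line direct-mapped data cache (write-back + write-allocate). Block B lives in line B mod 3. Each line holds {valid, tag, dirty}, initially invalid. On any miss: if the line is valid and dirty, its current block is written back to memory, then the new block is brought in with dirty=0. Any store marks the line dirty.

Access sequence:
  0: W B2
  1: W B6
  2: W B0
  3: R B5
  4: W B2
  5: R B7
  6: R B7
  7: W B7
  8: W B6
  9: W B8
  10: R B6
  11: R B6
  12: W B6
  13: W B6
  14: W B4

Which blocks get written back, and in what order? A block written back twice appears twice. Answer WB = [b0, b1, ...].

0: W B2 → L2 miss [D]
1: W B6 → L0 miss [D]
2: W B0 → L0 miss wb→B6 [D]
3: R B5 → L2 miss wb→B2 [-]
4: W B2 → L2 miss [D]
5: R B7 → L1 miss [-]
6: R B7 → L1 hit [-]
7: W B7 → L1 hit [D]
8: W B6 → L0 miss wb→B0 [D]
9: W B8 → L2 miss wb→B2 [D]
10: R B6 → L0 hit [D]
11: R B6 → L0 hit [D]
12: W B6 → L0 hit [D]
13: W B6 → L0 hit [D]
14: W B4 → L1 miss wb→B7 [D]

WB = [6, 2, 0, 2, 7]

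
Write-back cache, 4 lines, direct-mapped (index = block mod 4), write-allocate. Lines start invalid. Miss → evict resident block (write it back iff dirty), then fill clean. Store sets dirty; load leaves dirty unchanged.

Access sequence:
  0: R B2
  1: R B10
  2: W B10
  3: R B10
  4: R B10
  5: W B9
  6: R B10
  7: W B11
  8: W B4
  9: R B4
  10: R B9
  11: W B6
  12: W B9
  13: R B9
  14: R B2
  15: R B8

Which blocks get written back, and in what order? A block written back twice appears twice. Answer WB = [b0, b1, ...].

0: R B2 -> L2 miss  d=-]
1: R B10 -> L2 miss  d=-]
2: W B10 -> L2 hit  d=D]
3: R B10 -> L2 hit  d=D]
4: R B10 -> L2 hit  d=D]
5: W B9 -> L1 miss  d=D]
6: R B10 -> L2 hit  d=D]
7: W B11 -> L3 miss  d=D]
8: W B4 -> L0 miss  d=D]
9: R B4 -> L0 hit  d=D]
10: R B9 -> L1 hit  d=D]
11: W B6 -> L2 miss wb->B10  d=D]
12: W B9 -> L1 hit  d=D]
13: R B9 -> L1 hit  d=D]
14: R B2 -> L2 miss wb->B6  d=-]
15: R B8 -> L0 miss wb->B4  d=-]

WB = [10, 6, 4]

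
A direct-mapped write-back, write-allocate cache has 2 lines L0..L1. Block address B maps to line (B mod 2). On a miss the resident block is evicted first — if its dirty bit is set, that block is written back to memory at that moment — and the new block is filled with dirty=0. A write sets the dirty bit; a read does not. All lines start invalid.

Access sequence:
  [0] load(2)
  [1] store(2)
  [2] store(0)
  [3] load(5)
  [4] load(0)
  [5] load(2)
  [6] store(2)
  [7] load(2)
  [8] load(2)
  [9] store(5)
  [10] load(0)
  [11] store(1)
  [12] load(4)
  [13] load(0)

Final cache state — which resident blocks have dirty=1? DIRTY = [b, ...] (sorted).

DIRTY = [1]

0: R B2 → L0 miss [-]
1: W B2 → L0 hit [D]
2: W B0 → L0 miss wb→B2 [D]
3: R B5 → L1 miss [-]
4: R B0 → L0 hit [D]
5: R B2 → L0 miss wb→B0 [-]
6: W B2 → L0 hit [D]
7: R B2 → L0 hit [D]
8: R B2 → L0 hit [D]
9: W B5 → L1 hit [D]
10: R B0 → L0 miss wb→B2 [-]
11: W B1 → L1 miss wb→B5 [D]
12: R B4 → L0 miss [-]
13: R B0 → L0 miss [-]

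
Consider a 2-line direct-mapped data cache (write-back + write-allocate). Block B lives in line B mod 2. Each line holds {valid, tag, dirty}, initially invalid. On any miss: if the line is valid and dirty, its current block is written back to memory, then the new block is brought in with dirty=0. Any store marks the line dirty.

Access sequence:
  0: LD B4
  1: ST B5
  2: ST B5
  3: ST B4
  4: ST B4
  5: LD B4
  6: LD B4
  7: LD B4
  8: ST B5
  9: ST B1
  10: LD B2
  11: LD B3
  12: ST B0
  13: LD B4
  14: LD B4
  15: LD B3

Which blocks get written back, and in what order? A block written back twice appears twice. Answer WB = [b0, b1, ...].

0: R B4 → L0 miss [-]
1: W B5 → L1 miss [D]
2: W B5 → L1 hit [D]
3: W B4 → L0 hit [D]
4: W B4 → L0 hit [D]
5: R B4 → L0 hit [D]
6: R B4 → L0 hit [D]
7: R B4 → L0 hit [D]
8: W B5 → L1 hit [D]
9: W B1 → L1 miss wb→B5 [D]
10: R B2 → L0 miss wb→B4 [-]
11: R B3 → L1 miss wb→B1 [-]
12: W B0 → L0 miss [D]
13: R B4 → L0 miss wb→B0 [-]
14: R B4 → L0 hit [-]
15: R B3 → L1 hit [-]

WB = [5, 4, 1, 0]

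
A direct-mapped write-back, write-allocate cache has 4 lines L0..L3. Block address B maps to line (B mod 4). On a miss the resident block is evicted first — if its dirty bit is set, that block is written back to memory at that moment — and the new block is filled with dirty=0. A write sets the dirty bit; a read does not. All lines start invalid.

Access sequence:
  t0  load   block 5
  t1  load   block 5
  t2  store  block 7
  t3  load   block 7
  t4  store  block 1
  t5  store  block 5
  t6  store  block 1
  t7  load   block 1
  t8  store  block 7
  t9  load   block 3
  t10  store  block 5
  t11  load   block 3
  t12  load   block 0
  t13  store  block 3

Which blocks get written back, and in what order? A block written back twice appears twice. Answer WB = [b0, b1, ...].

0: R B5 -> L1 miss  d=-]
1: R B5 -> L1 hit  d=-]
2: W B7 -> L3 miss  d=D]
3: R B7 -> L3 hit  d=D]
4: W B1 -> L1 miss  d=D]
5: W B5 -> L1 miss wb->B1  d=D]
6: W B1 -> L1 miss wb->B5  d=D]
7: R B1 -> L1 hit  d=D]
8: W B7 -> L3 hit  d=D]
9: R B3 -> L3 miss wb->B7  d=-]
10: W B5 -> L1 miss wb->B1  d=D]
11: R B3 -> L3 hit  d=-]
12: R B0 -> L0 miss  d=-]
13: W B3 -> L3 hit  d=D]

WB = [1, 5, 7, 1]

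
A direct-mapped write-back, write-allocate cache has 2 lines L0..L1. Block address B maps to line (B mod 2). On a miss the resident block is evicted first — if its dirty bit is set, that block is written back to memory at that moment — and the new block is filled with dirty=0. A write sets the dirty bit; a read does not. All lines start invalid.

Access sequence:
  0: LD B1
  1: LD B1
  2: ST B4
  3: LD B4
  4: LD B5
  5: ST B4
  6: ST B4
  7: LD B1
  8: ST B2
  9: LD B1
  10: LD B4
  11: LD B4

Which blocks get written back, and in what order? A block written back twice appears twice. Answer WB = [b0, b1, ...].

0: R B1 → L1 miss [-]
1: R B1 → L1 hit [-]
2: W B4 → L0 miss [D]
3: R B4 → L0 hit [D]
4: R B5 → L1 miss [-]
5: W B4 → L0 hit [D]
6: W B4 → L0 hit [D]
7: R B1 → L1 miss [-]
8: W B2 → L0 miss wb→B4 [D]
9: R B1 → L1 hit [-]
10: R B4 → L0 miss wb→B2 [-]
11: R B4 → L0 hit [-]

WB = [4, 2]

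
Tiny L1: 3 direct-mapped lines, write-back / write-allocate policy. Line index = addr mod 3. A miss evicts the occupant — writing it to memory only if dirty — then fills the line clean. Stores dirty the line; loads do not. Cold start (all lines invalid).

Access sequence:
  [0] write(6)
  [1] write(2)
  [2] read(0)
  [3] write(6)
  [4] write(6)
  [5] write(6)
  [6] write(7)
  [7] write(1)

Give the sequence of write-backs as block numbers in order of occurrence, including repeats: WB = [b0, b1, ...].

  0 | W B6 → L0 miss [D]
  1 | W B2 → L2 miss [D]
  2 | R B0 → L0 miss wb→B6 [-]
  3 | W B6 → L0 miss [D]
  4 | W B6 → L0 hit [D]
  5 | W B6 → L0 hit [D]
  6 | W B7 → L1 miss [D]
  7 | W B1 → L1 miss wb→B7 [D]

WB = [6, 7]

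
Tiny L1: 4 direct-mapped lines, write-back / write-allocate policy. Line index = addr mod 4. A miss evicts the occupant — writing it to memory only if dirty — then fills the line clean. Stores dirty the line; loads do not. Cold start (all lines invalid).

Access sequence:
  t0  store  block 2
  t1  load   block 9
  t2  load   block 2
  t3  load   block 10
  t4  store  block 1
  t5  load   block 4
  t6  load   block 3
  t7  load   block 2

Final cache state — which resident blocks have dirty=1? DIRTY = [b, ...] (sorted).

DIRTY = [1]

0: W B2 -> L2 miss  d=D]
1: R B9 -> L1 miss  d=-]
2: R B2 -> L2 hit  d=D]
3: R B10 -> L2 miss wb->B2  d=-]
4: W B1 -> L1 miss  d=D]
5: R B4 -> L0 miss  d=-]
6: R B3 -> L3 miss  d=-]
7: R B2 -> L2 miss  d=-]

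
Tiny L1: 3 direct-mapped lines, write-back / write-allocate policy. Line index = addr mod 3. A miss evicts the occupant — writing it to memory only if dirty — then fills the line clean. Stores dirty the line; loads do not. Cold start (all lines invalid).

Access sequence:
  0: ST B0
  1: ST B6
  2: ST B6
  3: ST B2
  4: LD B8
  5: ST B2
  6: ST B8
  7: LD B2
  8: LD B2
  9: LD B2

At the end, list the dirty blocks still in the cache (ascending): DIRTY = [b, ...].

  0 | W B0 → L0 miss [D]
  1 | W B6 → L0 miss wb→B0 [D]
  2 | W B6 → L0 hit [D]
  3 | W B2 → L2 miss [D]
  4 | R B8 → L2 miss wb→B2 [-]
  5 | W B2 → L2 miss [D]
  6 | W B8 → L2 miss wb→B2 [D]
  7 | R B2 → L2 miss wb→B8 [-]
  8 | R B2 → L2 hit [-]
  9 | R B2 → L2 hit [-]

DIRTY = [6]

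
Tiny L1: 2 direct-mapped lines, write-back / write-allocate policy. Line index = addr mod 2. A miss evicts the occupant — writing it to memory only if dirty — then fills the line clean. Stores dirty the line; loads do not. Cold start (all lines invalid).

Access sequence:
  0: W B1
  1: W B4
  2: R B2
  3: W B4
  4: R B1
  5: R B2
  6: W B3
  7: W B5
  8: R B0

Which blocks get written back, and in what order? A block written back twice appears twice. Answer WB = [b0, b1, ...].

WB = [4, 4, 1, 3]

0: W B1 -> L1 miss  d=D]
1: W B4 -> L0 miss  d=D]
2: R B2 -> L0 miss wb->B4  d=-]
3: W B4 -> L0 miss  d=D]
4: R B1 -> L1 hit  d=D]
5: R B2 -> L0 miss wb->B4  d=-]
6: W B3 -> L1 miss wb->B1  d=D]
7: W B5 -> L1 miss wb->B3  d=D]
8: R B0 -> L0 miss  d=-]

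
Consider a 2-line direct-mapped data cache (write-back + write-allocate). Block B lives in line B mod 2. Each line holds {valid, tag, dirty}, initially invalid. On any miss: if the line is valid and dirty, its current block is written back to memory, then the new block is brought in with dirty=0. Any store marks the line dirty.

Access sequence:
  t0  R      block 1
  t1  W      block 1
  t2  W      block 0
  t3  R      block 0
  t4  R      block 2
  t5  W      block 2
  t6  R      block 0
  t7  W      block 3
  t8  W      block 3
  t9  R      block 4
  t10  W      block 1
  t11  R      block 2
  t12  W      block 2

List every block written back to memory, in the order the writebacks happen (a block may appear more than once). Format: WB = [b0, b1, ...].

0: R B1 → L1 miss [-]
1: W B1 → L1 hit [D]
2: W B0 → L0 miss [D]
3: R B0 → L0 hit [D]
4: R B2 → L0 miss wb→B0 [-]
5: W B2 → L0 hit [D]
6: R B0 → L0 miss wb→B2 [-]
7: W B3 → L1 miss wb→B1 [D]
8: W B3 → L1 hit [D]
9: R B4 → L0 miss [-]
10: W B1 → L1 miss wb→B3 [D]
11: R B2 → L0 miss [-]
12: W B2 → L0 hit [D]

WB = [0, 2, 1, 3]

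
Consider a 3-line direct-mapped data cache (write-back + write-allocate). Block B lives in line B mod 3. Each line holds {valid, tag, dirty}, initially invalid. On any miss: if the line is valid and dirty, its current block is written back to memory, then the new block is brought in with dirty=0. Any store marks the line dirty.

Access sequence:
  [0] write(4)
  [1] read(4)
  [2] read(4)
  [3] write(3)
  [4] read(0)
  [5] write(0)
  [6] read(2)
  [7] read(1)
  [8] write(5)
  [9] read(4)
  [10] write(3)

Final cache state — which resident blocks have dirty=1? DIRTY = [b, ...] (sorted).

DIRTY = [3, 5]

  0 | W B4 → L1 miss [D]
  1 | R B4 → L1 hit [D]
  2 | R B4 → L1 hit [D]
  3 | W B3 → L0 miss [D]
  4 | R B0 → L0 miss wb→B3 [-]
  5 | W B0 → L0 hit [D]
  6 | R B2 → L2 miss [-]
  7 | R B1 → L1 miss wb→B4 [-]
  8 | W B5 → L2 miss [D]
  9 | R B4 → L1 miss [-]
  10 | W B3 → L0 miss wb→B0 [D]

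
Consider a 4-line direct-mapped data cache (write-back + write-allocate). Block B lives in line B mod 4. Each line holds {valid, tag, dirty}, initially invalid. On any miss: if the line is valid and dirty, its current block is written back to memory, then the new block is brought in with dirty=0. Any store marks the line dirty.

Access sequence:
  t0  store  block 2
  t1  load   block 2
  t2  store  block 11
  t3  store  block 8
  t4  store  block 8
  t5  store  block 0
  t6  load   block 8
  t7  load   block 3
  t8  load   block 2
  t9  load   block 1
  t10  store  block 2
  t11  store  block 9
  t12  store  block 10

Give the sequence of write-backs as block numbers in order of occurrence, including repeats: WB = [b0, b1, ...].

0: W B2 -> L2 miss  d=D]
1: R B2 -> L2 hit  d=D]
2: W B11 -> L3 miss  d=D]
3: W B8 -> L0 miss  d=D]
4: W B8 -> L0 hit  d=D]
5: W B0 -> L0 miss wb->B8  d=D]
6: R B8 -> L0 miss wb->B0  d=-]
7: R B3 -> L3 miss wb->B11  d=-]
8: R B2 -> L2 hit  d=D]
9: R B1 -> L1 miss  d=-]
10: W B2 -> L2 hit  d=D]
11: W B9 -> L1 miss  d=D]
12: W B10 -> L2 miss wb->B2  d=D]

WB = [8, 0, 11, 2]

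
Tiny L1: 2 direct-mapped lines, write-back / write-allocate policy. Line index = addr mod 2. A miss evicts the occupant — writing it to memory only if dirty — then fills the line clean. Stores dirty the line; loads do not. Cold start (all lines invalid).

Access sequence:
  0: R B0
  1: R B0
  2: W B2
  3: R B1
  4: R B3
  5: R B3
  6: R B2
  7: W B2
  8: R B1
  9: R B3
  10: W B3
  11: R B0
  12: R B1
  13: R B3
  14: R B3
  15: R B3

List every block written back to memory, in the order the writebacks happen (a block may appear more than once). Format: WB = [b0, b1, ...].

0: R B0 → L0 miss [-]
1: R B0 → L0 hit [-]
2: W B2 → L0 miss [D]
3: R B1 → L1 miss [-]
4: R B3 → L1 miss [-]
5: R B3 → L1 hit [-]
6: R B2 → L0 hit [D]
7: W B2 → L0 hit [D]
8: R B1 → L1 miss [-]
9: R B3 → L1 miss [-]
10: W B3 → L1 hit [D]
11: R B0 → L0 miss wb→B2 [-]
12: R B1 → L1 miss wb→B3 [-]
13: R B3 → L1 miss [-]
14: R B3 → L1 hit [-]
15: R B3 → L1 hit [-]

WB = [2, 3]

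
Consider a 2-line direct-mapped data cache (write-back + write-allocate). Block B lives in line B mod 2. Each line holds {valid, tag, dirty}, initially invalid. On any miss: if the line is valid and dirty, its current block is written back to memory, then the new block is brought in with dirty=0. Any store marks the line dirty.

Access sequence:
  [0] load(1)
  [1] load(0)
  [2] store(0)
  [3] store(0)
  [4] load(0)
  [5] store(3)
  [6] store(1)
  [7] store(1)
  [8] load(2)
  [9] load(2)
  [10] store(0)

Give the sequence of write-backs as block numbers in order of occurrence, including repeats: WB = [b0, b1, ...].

  0 | R B1 → L1 miss [-]
  1 | R B0 → L0 miss [-]
  2 | W B0 → L0 hit [D]
  3 | W B0 → L0 hit [D]
  4 | R B0 → L0 hit [D]
  5 | W B3 → L1 miss [D]
  6 | W B1 → L1 miss wb→B3 [D]
  7 | W B1 → L1 hit [D]
  8 | R B2 → L0 miss wb→B0 [-]
  9 | R B2 → L0 hit [-]
  10 | W B0 → L0 miss [D]

WB = [3, 0]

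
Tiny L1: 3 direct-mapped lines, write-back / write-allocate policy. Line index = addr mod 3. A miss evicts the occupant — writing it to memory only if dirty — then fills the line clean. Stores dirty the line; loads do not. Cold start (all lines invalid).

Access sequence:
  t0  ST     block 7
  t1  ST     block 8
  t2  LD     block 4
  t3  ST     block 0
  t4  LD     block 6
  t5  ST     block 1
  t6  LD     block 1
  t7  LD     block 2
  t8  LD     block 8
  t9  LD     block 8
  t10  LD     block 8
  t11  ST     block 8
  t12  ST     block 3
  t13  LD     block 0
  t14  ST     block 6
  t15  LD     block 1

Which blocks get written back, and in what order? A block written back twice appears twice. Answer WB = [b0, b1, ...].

0: W B7 -> L1 miss  d=D]
1: W B8 -> L2 miss  d=D]
2: R B4 -> L1 miss wb->B7  d=-]
3: W B0 -> L0 miss  d=D]
4: R B6 -> L0 miss wb->B0  d=-]
5: W B1 -> L1 miss  d=D]
6: R B1 -> L1 hit  d=D]
7: R B2 -> L2 miss wb->B8  d=-]
8: R B8 -> L2 miss  d=-]
9: R B8 -> L2 hit  d=-]
10: R B8 -> L2 hit  d=-]
11: W B8 -> L2 hit  d=D]
12: W B3 -> L0 miss  d=D]
13: R B0 -> L0 miss wb->B3  d=-]
14: W B6 -> L0 miss  d=D]
15: R B1 -> L1 hit  d=D]

WB = [7, 0, 8, 3]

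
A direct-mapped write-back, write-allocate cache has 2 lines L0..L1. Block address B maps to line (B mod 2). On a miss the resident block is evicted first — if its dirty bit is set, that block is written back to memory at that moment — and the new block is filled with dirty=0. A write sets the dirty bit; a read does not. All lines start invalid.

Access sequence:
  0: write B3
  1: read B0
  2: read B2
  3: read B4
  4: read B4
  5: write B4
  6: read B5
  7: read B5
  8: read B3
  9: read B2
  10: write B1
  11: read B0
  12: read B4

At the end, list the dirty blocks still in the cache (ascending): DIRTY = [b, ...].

0: W B3 → L1 miss [D]
1: R B0 → L0 miss [-]
2: R B2 → L0 miss [-]
3: R B4 → L0 miss [-]
4: R B4 → L0 hit [-]
5: W B4 → L0 hit [D]
6: R B5 → L1 miss wb→B3 [-]
7: R B5 → L1 hit [-]
8: R B3 → L1 miss [-]
9: R B2 → L0 miss wb→B4 [-]
10: W B1 → L1 miss [D]
11: R B0 → L0 miss [-]
12: R B4 → L0 miss [-]

DIRTY = [1]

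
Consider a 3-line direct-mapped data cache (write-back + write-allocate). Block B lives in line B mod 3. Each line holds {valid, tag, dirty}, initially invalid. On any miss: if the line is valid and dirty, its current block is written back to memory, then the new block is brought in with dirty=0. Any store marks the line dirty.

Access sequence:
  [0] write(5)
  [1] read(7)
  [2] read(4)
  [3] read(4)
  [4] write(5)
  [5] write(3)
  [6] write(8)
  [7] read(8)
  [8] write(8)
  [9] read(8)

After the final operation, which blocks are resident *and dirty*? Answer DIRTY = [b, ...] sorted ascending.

DIRTY = [3, 8]

0: W B5 → L2 miss [D]
1: R B7 → L1 miss [-]
2: R B4 → L1 miss [-]
3: R B4 → L1 hit [-]
4: W B5 → L2 hit [D]
5: W B3 → L0 miss [D]
6: W B8 → L2 miss wb→B5 [D]
7: R B8 → L2 hit [D]
8: W B8 → L2 hit [D]
9: R B8 → L2 hit [D]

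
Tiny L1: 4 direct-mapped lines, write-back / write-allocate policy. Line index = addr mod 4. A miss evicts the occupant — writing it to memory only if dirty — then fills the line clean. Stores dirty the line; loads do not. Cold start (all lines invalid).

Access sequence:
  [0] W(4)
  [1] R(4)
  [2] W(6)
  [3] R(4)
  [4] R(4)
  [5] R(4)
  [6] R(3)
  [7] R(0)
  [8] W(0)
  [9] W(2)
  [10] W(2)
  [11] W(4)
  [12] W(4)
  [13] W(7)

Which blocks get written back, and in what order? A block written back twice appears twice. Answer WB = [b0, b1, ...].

WB = [4, 6, 0]

0: W B4 -> L0 miss  d=D]
1: R B4 -> L0 hit  d=D]
2: W B6 -> L2 miss  d=D]
3: R B4 -> L0 hit  d=D]
4: R B4 -> L0 hit  d=D]
5: R B4 -> L0 hit  d=D]
6: R B3 -> L3 miss  d=-]
7: R B0 -> L0 miss wb->B4  d=-]
8: W B0 -> L0 hit  d=D]
9: W B2 -> L2 miss wb->B6  d=D]
10: W B2 -> L2 hit  d=D]
11: W B4 -> L0 miss wb->B0  d=D]
12: W B4 -> L0 hit  d=D]
13: W B7 -> L3 miss  d=D]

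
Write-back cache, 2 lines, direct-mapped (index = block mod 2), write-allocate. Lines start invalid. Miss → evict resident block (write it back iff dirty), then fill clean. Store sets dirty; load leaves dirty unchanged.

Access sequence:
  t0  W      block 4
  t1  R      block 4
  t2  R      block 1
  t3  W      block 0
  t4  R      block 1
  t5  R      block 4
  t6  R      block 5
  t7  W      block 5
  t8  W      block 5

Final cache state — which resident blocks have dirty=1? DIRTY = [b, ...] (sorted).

0: W B4 → L0 miss [D]
1: R B4 → L0 hit [D]
2: R B1 → L1 miss [-]
3: W B0 → L0 miss wb→B4 [D]
4: R B1 → L1 hit [-]
5: R B4 → L0 miss wb→B0 [-]
6: R B5 → L1 miss [-]
7: W B5 → L1 hit [D]
8: W B5 → L1 hit [D]

DIRTY = [5]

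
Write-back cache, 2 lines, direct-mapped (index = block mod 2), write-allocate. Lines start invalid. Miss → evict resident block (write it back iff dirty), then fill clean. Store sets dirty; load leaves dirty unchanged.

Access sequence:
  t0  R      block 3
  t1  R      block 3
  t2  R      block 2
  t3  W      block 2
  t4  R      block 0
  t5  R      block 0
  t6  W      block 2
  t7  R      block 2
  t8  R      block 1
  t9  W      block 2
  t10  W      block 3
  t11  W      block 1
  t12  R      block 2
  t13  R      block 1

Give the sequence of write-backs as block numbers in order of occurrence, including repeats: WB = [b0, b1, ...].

0: R B3 -> L1 miss  d=-]
1: R B3 -> L1 hit  d=-]
2: R B2 -> L0 miss  d=-]
3: W B2 -> L0 hit  d=D]
4: R B0 -> L0 miss wb->B2  d=-]
5: R B0 -> L0 hit  d=-]
6: W B2 -> L0 miss  d=D]
7: R B2 -> L0 hit  d=D]
8: R B1 -> L1 miss  d=-]
9: W B2 -> L0 hit  d=D]
10: W B3 -> L1 miss  d=D]
11: W B1 -> L1 miss wb->B3  d=D]
12: R B2 -> L0 hit  d=D]
13: R B1 -> L1 hit  d=D]

WB = [2, 3]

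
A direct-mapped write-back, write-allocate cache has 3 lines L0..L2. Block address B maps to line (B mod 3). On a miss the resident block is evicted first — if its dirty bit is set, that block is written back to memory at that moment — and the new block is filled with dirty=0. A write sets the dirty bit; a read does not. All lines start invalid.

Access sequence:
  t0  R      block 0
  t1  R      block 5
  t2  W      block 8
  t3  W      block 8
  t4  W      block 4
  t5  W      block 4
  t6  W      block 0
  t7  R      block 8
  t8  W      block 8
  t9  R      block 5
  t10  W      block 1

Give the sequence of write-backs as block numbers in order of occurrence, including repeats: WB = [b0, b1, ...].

0: R B0 → L0 miss [-]
1: R B5 → L2 miss [-]
2: W B8 → L2 miss [D]
3: W B8 → L2 hit [D]
4: W B4 → L1 miss [D]
5: W B4 → L1 hit [D]
6: W B0 → L0 hit [D]
7: R B8 → L2 hit [D]
8: W B8 → L2 hit [D]
9: R B5 → L2 miss wb→B8 [-]
10: W B1 → L1 miss wb→B4 [D]

WB = [8, 4]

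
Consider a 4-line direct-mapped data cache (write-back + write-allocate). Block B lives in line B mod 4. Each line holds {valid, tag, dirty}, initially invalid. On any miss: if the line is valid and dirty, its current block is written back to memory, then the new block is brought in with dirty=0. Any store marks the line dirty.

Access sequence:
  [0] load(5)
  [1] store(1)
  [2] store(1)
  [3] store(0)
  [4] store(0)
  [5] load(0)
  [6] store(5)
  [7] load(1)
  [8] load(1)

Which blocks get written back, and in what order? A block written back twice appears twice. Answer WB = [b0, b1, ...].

WB = [1, 5]

0: R B5 → L1 miss [-]
1: W B1 → L1 miss [D]
2: W B1 → L1 hit [D]
3: W B0 → L0 miss [D]
4: W B0 → L0 hit [D]
5: R B0 → L0 hit [D]
6: W B5 → L1 miss wb→B1 [D]
7: R B1 → L1 miss wb→B5 [-]
8: R B1 → L1 hit [-]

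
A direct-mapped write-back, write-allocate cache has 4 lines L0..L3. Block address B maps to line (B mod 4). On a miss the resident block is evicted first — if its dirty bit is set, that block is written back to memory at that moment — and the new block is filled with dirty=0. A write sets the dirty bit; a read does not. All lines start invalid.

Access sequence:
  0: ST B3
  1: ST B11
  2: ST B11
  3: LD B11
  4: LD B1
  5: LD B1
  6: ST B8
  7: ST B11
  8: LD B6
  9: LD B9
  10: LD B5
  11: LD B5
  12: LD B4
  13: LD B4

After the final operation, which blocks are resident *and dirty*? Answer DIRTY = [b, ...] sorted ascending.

0: W B3 -> L3 miss  d=D]
1: W B11 -> L3 miss wb->B3  d=D]
2: W B11 -> L3 hit  d=D]
3: R B11 -> L3 hit  d=D]
4: R B1 -> L1 miss  d=-]
5: R B1 -> L1 hit  d=-]
6: W B8 -> L0 miss  d=D]
7: W B11 -> L3 hit  d=D]
8: R B6 -> L2 miss  d=-]
9: R B9 -> L1 miss  d=-]
10: R B5 -> L1 miss  d=-]
11: R B5 -> L1 hit  d=-]
12: R B4 -> L0 miss wb->B8  d=-]
13: R B4 -> L0 hit  d=-]

DIRTY = [11]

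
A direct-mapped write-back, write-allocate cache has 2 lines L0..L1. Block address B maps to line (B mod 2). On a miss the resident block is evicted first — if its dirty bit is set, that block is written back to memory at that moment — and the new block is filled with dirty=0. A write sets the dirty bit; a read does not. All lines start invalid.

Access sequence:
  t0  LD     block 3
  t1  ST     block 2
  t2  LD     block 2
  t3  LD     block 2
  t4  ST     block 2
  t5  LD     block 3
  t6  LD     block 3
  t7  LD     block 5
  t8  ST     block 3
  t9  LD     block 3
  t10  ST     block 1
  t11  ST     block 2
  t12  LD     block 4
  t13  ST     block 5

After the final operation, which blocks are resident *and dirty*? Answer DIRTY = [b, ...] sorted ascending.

0: R B3 → L1 miss [-]
1: W B2 → L0 miss [D]
2: R B2 → L0 hit [D]
3: R B2 → L0 hit [D]
4: W B2 → L0 hit [D]
5: R B3 → L1 hit [-]
6: R B3 → L1 hit [-]
7: R B5 → L1 miss [-]
8: W B3 → L1 miss [D]
9: R B3 → L1 hit [D]
10: W B1 → L1 miss wb→B3 [D]
11: W B2 → L0 hit [D]
12: R B4 → L0 miss wb→B2 [-]
13: W B5 → L1 miss wb→B1 [D]

DIRTY = [5]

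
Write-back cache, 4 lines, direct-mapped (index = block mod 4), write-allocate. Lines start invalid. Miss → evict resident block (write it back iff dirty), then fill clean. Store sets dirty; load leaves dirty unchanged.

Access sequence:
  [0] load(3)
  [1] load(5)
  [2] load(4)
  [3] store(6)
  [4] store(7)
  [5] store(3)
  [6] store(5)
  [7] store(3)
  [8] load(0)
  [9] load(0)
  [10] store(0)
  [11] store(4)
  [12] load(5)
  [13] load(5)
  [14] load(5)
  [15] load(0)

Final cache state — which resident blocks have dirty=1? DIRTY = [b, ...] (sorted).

0: R B3 -> L3 miss  d=-]
1: R B5 -> L1 miss  d=-]
2: R B4 -> L0 miss  d=-]
3: W B6 -> L2 miss  d=D]
4: W B7 -> L3 miss  d=D]
5: W B3 -> L3 miss wb->B7  d=D]
6: W B5 -> L1 hit  d=D]
7: W B3 -> L3 hit  d=D]
8: R B0 -> L0 miss  d=-]
9: R B0 -> L0 hit  d=-]
10: W B0 -> L0 hit  d=D]
11: W B4 -> L0 miss wb->B0  d=D]
12: R B5 -> L1 hit  d=D]
13: R B5 -> L1 hit  d=D]
14: R B5 -> L1 hit  d=D]
15: R B0 -> L0 miss wb->B4  d=-]

DIRTY = [3, 5, 6]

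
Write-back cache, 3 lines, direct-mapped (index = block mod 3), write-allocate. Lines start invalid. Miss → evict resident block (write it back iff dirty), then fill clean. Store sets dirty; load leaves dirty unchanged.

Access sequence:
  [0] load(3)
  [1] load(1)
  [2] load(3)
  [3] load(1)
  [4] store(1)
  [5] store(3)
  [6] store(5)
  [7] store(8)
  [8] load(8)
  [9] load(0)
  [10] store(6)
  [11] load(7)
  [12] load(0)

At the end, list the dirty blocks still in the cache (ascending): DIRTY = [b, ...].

DIRTY = [8]

0: R B3 -> L0 miss  d=-]
1: R B1 -> L1 miss  d=-]
2: R B3 -> L0 hit  d=-]
3: R B1 -> L1 hit  d=-]
4: W B1 -> L1 hit  d=D]
5: W B3 -> L0 hit  d=D]
6: W B5 -> L2 miss  d=D]
7: W B8 -> L2 miss wb->B5  d=D]
8: R B8 -> L2 hit  d=D]
9: R B0 -> L0 miss wb->B3  d=-]
10: W B6 -> L0 miss  d=D]
11: R B7 -> L1 miss wb->B1  d=-]
12: R B0 -> L0 miss wb->B6  d=-]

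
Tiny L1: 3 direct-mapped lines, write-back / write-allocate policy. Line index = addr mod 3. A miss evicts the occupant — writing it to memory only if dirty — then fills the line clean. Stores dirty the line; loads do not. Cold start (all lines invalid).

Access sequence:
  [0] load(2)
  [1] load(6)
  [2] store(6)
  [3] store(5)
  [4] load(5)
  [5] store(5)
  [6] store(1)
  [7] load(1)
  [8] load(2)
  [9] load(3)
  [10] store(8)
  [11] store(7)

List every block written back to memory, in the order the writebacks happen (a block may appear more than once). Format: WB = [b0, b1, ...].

WB = [5, 6, 1]

0: R B2 -> L2 miss  d=-]
1: R B6 -> L0 miss  d=-]
2: W B6 -> L0 hit  d=D]
3: W B5 -> L2 miss  d=D]
4: R B5 -> L2 hit  d=D]
5: W B5 -> L2 hit  d=D]
6: W B1 -> L1 miss  d=D]
7: R B1 -> L1 hit  d=D]
8: R B2 -> L2 miss wb->B5  d=-]
9: R B3 -> L0 miss wb->B6  d=-]
10: W B8 -> L2 miss  d=D]
11: W B7 -> L1 miss wb->B1  d=D]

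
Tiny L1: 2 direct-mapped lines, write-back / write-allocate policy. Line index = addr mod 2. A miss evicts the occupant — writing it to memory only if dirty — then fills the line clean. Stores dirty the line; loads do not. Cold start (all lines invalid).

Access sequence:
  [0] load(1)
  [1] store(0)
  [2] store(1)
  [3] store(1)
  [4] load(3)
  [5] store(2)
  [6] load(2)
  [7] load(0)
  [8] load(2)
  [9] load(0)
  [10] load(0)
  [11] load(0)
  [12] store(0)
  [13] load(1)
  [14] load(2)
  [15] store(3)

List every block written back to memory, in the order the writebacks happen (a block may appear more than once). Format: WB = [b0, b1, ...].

WB = [1, 0, 2, 0]

0: R B1 → L1 miss [-]
1: W B0 → L0 miss [D]
2: W B1 → L1 hit [D]
3: W B1 → L1 hit [D]
4: R B3 → L1 miss wb→B1 [-]
5: W B2 → L0 miss wb→B0 [D]
6: R B2 → L0 hit [D]
7: R B0 → L0 miss wb→B2 [-]
8: R B2 → L0 miss [-]
9: R B0 → L0 miss [-]
10: R B0 → L0 hit [-]
11: R B0 → L0 hit [-]
12: W B0 → L0 hit [D]
13: R B1 → L1 miss [-]
14: R B2 → L0 miss wb→B0 [-]
15: W B3 → L1 miss [D]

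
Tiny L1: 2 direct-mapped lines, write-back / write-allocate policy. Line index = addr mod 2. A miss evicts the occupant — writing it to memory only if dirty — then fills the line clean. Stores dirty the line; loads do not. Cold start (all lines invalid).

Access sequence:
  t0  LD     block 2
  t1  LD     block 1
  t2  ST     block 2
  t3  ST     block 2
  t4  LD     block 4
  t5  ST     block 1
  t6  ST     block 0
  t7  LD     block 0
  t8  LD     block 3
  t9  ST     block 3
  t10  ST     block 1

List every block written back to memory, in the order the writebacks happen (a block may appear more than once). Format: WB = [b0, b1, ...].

WB = [2, 1, 3]

0: R B2 → L0 miss [-]
1: R B1 → L1 miss [-]
2: W B2 → L0 hit [D]
3: W B2 → L0 hit [D]
4: R B4 → L0 miss wb→B2 [-]
5: W B1 → L1 hit [D]
6: W B0 → L0 miss [D]
7: R B0 → L0 hit [D]
8: R B3 → L1 miss wb→B1 [-]
9: W B3 → L1 hit [D]
10: W B1 → L1 miss wb→B3 [D]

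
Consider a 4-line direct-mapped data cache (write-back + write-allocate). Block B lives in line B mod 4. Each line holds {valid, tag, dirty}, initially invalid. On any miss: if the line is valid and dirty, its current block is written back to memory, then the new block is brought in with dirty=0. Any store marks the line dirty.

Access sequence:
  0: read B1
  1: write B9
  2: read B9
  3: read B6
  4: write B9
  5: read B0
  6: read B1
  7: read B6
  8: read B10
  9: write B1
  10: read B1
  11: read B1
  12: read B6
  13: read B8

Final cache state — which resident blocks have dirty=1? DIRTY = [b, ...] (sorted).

0: R B1 -> L1 miss  d=-]
1: W B9 -> L1 miss  d=D]
2: R B9 -> L1 hit  d=D]
3: R B6 -> L2 miss  d=-]
4: W B9 -> L1 hit  d=D]
5: R B0 -> L0 miss  d=-]
6: R B1 -> L1 miss wb->B9  d=-]
7: R B6 -> L2 hit  d=-]
8: R B10 -> L2 miss  d=-]
9: W B1 -> L1 hit  d=D]
10: R B1 -> L1 hit  d=D]
11: R B1 -> L1 hit  d=D]
12: R B6 -> L2 miss  d=-]
13: R B8 -> L0 miss  d=-]

DIRTY = [1]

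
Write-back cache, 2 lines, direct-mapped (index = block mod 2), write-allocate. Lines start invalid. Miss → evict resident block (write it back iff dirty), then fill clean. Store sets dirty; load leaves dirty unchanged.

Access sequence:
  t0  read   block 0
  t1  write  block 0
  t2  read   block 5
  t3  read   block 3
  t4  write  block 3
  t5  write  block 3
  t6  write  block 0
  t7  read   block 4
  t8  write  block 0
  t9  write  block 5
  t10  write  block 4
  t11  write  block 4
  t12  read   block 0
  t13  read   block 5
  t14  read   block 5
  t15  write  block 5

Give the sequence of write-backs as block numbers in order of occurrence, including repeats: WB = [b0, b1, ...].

0: R B0 → L0 miss [-]
1: W B0 → L0 hit [D]
2: R B5 → L1 miss [-]
3: R B3 → L1 miss [-]
4: W B3 → L1 hit [D]
5: W B3 → L1 hit [D]
6: W B0 → L0 hit [D]
7: R B4 → L0 miss wb→B0 [-]
8: W B0 → L0 miss [D]
9: W B5 → L1 miss wb→B3 [D]
10: W B4 → L0 miss wb→B0 [D]
11: W B4 → L0 hit [D]
12: R B0 → L0 miss wb→B4 [-]
13: R B5 → L1 hit [D]
14: R B5 → L1 hit [D]
15: W B5 → L1 hit [D]

WB = [0, 3, 0, 4]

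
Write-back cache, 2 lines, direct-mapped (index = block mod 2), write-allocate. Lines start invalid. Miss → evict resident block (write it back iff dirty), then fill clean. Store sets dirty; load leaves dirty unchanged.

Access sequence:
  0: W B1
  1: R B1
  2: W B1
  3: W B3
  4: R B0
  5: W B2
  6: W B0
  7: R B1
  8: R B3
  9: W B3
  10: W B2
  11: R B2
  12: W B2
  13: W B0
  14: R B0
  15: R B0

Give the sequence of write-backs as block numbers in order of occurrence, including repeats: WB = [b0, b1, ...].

  0 | W B1 → L1 miss [D]
  1 | R B1 → L1 hit [D]
  2 | W B1 → L1 hit [D]
  3 | W B3 → L1 miss wb→B1 [D]
  4 | R B0 → L0 miss [-]
  5 | W B2 → L0 miss [D]
  6 | W B0 → L0 miss wb→B2 [D]
  7 | R B1 → L1 miss wb→B3 [-]
  8 | R B3 → L1 miss [-]
  9 | W B3 → L1 hit [D]
  10 | W B2 → L0 miss wb→B0 [D]
  11 | R B2 → L0 hit [D]
  12 | W B2 → L0 hit [D]
  13 | W B0 → L0 miss wb→B2 [D]
  14 | R B0 → L0 hit [D]
  15 | R B0 → L0 hit [D]

WB = [1, 2, 3, 0, 2]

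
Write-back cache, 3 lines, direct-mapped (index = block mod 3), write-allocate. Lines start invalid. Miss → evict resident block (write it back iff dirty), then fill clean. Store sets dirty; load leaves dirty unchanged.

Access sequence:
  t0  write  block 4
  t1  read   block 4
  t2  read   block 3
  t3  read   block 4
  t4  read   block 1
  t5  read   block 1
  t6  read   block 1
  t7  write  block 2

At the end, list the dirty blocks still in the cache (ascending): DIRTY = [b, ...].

DIRTY = [2]

  0 | W B4 → L1 miss [D]
  1 | R B4 → L1 hit [D]
  2 | R B3 → L0 miss [-]
  3 | R B4 → L1 hit [D]
  4 | R B1 → L1 miss wb→B4 [-]
  5 | R B1 → L1 hit [-]
  6 | R B1 → L1 hit [-]
  7 | W B2 → L2 miss [D]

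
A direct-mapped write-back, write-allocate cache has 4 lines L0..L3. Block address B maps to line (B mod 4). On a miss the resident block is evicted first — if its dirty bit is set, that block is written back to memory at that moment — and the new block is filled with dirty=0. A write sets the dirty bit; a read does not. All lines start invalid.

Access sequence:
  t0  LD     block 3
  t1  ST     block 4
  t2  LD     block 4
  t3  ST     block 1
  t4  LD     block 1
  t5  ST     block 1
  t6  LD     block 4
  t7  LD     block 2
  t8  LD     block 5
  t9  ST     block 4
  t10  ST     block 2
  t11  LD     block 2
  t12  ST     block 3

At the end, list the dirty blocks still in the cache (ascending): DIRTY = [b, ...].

DIRTY = [2, 3, 4]

  0 | R B3 → L3 miss [-]
  1 | W B4 → L0 miss [D]
  2 | R B4 → L0 hit [D]
  3 | W B1 → L1 miss [D]
  4 | R B1 → L1 hit [D]
  5 | W B1 → L1 hit [D]
  6 | R B4 → L0 hit [D]
  7 | R B2 → L2 miss [-]
  8 | R B5 → L1 miss wb→B1 [-]
  9 | W B4 → L0 hit [D]
  10 | W B2 → L2 hit [D]
  11 | R B2 → L2 hit [D]
  12 | W B3 → L3 hit [D]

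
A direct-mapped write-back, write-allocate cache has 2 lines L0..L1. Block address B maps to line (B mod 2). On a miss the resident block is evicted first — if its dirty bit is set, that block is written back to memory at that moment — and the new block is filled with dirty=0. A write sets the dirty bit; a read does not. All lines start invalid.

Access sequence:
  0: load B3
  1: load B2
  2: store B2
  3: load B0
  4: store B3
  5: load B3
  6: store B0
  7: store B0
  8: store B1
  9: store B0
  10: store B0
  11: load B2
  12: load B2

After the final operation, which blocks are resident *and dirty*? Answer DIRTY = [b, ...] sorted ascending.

0: R B3 → L1 miss [-]
1: R B2 → L0 miss [-]
2: W B2 → L0 hit [D]
3: R B0 → L0 miss wb→B2 [-]
4: W B3 → L1 hit [D]
5: R B3 → L1 hit [D]
6: W B0 → L0 hit [D]
7: W B0 → L0 hit [D]
8: W B1 → L1 miss wb→B3 [D]
9: W B0 → L0 hit [D]
10: W B0 → L0 hit [D]
11: R B2 → L0 miss wb→B0 [-]
12: R B2 → L0 hit [-]

DIRTY = [1]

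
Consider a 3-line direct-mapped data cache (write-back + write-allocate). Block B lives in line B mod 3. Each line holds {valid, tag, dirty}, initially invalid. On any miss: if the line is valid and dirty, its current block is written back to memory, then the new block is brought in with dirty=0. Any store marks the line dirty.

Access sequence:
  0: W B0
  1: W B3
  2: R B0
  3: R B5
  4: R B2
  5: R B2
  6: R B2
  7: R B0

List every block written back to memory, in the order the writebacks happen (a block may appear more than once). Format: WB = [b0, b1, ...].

  0 | W B0 → L0 miss [D]
  1 | W B3 → L0 miss wb→B0 [D]
  2 | R B0 → L0 miss wb→B3 [-]
  3 | R B5 → L2 miss [-]
  4 | R B2 → L2 miss [-]
  5 | R B2 → L2 hit [-]
  6 | R B2 → L2 hit [-]
  7 | R B0 → L0 hit [-]

WB = [0, 3]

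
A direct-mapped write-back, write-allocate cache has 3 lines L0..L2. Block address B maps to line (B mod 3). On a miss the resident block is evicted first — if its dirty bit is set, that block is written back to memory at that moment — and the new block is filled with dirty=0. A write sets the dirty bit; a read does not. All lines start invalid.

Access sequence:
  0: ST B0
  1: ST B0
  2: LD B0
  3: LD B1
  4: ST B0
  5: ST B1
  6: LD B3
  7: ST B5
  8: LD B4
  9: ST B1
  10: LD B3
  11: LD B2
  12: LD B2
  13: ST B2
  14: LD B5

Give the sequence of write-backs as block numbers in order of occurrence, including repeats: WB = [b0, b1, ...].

WB = [0, 1, 5, 2]

0: W B0 → L0 miss [D]
1: W B0 → L0 hit [D]
2: R B0 → L0 hit [D]
3: R B1 → L1 miss [-]
4: W B0 → L0 hit [D]
5: W B1 → L1 hit [D]
6: R B3 → L0 miss wb→B0 [-]
7: W B5 → L2 miss [D]
8: R B4 → L1 miss wb→B1 [-]
9: W B1 → L1 miss [D]
10: R B3 → L0 hit [-]
11: R B2 → L2 miss wb→B5 [-]
12: R B2 → L2 hit [-]
13: W B2 → L2 hit [D]
14: R B5 → L2 miss wb→B2 [-]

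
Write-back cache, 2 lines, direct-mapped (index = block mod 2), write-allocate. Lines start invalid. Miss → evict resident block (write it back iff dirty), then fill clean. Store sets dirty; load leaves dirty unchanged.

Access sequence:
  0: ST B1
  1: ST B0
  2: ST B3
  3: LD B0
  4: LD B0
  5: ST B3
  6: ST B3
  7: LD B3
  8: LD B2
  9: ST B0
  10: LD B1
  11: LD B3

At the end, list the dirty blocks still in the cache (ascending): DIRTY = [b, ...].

0: W B1 → L1 miss [D]
1: W B0 → L0 miss [D]
2: W B3 → L1 miss wb→B1 [D]
3: R B0 → L0 hit [D]
4: R B0 → L0 hit [D]
5: W B3 → L1 hit [D]
6: W B3 → L1 hit [D]
7: R B3 → L1 hit [D]
8: R B2 → L0 miss wb→B0 [-]
9: W B0 → L0 miss [D]
10: R B1 → L1 miss wb→B3 [-]
11: R B3 → L1 miss [-]

DIRTY = [0]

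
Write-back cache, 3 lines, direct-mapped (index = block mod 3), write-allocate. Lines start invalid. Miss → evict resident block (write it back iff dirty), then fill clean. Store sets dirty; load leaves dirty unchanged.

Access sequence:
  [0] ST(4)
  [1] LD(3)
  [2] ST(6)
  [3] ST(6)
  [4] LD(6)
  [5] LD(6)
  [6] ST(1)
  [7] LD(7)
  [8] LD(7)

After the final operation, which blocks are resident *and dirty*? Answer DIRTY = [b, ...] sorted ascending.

DIRTY = [6]

0: W B4 → L1 miss [D]
1: R B3 → L0 miss [-]
2: W B6 → L0 miss [D]
3: W B6 → L0 hit [D]
4: R B6 → L0 hit [D]
5: R B6 → L0 hit [D]
6: W B1 → L1 miss wb→B4 [D]
7: R B7 → L1 miss wb→B1 [-]
8: R B7 → L1 hit [-]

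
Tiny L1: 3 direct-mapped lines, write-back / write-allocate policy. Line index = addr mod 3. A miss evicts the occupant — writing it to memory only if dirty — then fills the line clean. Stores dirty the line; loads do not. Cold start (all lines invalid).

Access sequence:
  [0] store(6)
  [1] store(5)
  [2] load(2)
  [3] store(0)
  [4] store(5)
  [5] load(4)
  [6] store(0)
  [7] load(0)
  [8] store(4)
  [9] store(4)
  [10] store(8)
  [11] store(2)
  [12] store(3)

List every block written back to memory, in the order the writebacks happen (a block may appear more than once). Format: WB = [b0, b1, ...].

  0 | W B6 → L0 miss [D]
  1 | W B5 → L2 miss [D]
  2 | R B2 → L2 miss wb→B5 [-]
  3 | W B0 → L0 miss wb→B6 [D]
  4 | W B5 → L2 miss [D]
  5 | R B4 → L1 miss [-]
  6 | W B0 → L0 hit [D]
  7 | R B0 → L0 hit [D]
  8 | W B4 → L1 hit [D]
  9 | W B4 → L1 hit [D]
  10 | W B8 → L2 miss wb→B5 [D]
  11 | W B2 → L2 miss wb→B8 [D]
  12 | W B3 → L0 miss wb→B0 [D]

WB = [5, 6, 5, 8, 0]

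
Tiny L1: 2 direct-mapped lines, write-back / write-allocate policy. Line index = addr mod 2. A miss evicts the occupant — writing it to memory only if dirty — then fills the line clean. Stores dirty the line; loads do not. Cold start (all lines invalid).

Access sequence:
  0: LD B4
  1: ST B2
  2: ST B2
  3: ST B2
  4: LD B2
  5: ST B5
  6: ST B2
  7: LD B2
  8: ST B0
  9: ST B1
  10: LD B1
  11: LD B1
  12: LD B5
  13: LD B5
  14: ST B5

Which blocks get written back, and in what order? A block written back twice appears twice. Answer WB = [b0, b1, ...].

WB = [2, 5, 1]

  0 | R B4 → L0 miss [-]
  1 | W B2 → L0 miss [D]
  2 | W B2 → L0 hit [D]
  3 | W B2 → L0 hit [D]
  4 | R B2 → L0 hit [D]
  5 | W B5 → L1 miss [D]
  6 | W B2 → L0 hit [D]
  7 | R B2 → L0 hit [D]
  8 | W B0 → L0 miss wb→B2 [D]
  9 | W B1 → L1 miss wb→B5 [D]
  10 | R B1 → L1 hit [D]
  11 | R B1 → L1 hit [D]
  12 | R B5 → L1 miss wb→B1 [-]
  13 | R B5 → L1 hit [-]
  14 | W B5 → L1 hit [D]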